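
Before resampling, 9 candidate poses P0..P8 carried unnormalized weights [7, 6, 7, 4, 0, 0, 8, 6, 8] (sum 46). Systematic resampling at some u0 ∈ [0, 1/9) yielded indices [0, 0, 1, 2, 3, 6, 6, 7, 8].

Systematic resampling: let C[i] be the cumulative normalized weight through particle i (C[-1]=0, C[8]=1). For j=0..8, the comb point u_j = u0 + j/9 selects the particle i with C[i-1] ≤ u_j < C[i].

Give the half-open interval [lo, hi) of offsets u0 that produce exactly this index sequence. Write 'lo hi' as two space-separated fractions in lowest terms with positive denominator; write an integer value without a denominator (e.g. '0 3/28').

C = [7/46, 13/46, 10/23, 12/23, 12/23, 12/23, 16/23, 19/23, 1]
j=0 picked index 0: u0 ∈ [0, 7/46)
j=1 picked index 0: u0 ∈ [-1/9, 17/414)
j=2 picked index 1: u0 ∈ [-29/414, 25/414)
j=3 picked index 2: u0 ∈ [-7/138, 7/69)
j=4 picked index 3: u0 ∈ [-2/207, 16/207)
j=5 picked index 6: u0 ∈ [-7/207, 29/207)
j=6 picked index 6: u0 ∈ [-10/69, 2/69)
j=7 picked index 7: u0 ∈ [-17/207, 10/207)
j=8 picked index 8: u0 ∈ [-13/207, 1/9)
intersection: [0, 2/69)

0 2/69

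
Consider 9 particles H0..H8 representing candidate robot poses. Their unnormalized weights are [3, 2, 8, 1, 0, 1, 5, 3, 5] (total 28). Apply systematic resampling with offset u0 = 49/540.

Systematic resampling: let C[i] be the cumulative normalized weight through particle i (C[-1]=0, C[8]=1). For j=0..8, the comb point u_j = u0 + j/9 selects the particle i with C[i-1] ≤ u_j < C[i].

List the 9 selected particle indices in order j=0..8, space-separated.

0 2 2 2 5 6 7 8 8

C = [3/28, 5/28, 13/28, 1/2, 1/2, 15/28, 5/7, 23/28, 1]
j=0: u_0=49/540 ∈ [0, 3/28) → index 0
j=1: u_1=109/540 ∈ [5/28, 13/28) → index 2
j=2: u_2=169/540 ∈ [5/28, 13/28) → index 2
j=3: u_3=229/540 ∈ [5/28, 13/28) → index 2
j=4: u_4=289/540 ∈ [1/2, 15/28) → index 5
j=5: u_5=349/540 ∈ [15/28, 5/7) → index 6
j=6: u_6=409/540 ∈ [5/7, 23/28) → index 7
j=7: u_7=469/540 ∈ [23/28, 1) → index 8
j=8: u_8=529/540 ∈ [23/28, 1) → index 8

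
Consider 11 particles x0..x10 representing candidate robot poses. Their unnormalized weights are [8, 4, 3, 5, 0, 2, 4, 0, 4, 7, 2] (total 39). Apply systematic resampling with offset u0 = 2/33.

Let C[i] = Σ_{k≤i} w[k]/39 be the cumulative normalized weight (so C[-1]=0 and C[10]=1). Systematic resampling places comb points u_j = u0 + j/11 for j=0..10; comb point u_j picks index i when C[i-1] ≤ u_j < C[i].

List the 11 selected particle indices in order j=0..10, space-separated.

C = [8/39, 4/13, 5/13, 20/39, 20/39, 22/39, 2/3, 2/3, 10/13, 37/39, 1]
j=0: u_0=2/33 ∈ [0, 8/39) → index 0
j=1: u_1=5/33 ∈ [0, 8/39) → index 0
j=2: u_2=8/33 ∈ [8/39, 4/13) → index 1
j=3: u_3=1/3 ∈ [4/13, 5/13) → index 2
j=4: u_4=14/33 ∈ [5/13, 20/39) → index 3
j=5: u_5=17/33 ∈ [20/39, 22/39) → index 5
j=6: u_6=20/33 ∈ [22/39, 2/3) → index 6
j=7: u_7=23/33 ∈ [2/3, 10/13) → index 8
j=8: u_8=26/33 ∈ [10/13, 37/39) → index 9
j=9: u_9=29/33 ∈ [10/13, 37/39) → index 9
j=10: u_10=32/33 ∈ [37/39, 1) → index 10

0 0 1 2 3 5 6 8 9 9 10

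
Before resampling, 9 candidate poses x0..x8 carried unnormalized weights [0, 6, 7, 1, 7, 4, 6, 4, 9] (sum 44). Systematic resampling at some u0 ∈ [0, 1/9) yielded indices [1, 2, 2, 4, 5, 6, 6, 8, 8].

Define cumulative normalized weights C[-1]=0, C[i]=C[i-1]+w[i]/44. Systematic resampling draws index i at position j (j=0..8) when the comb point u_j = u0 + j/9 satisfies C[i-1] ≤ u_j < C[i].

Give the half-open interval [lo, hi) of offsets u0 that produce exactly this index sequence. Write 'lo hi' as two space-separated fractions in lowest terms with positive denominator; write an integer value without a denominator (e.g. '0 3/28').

13/396 5/132

C = [0, 3/22, 13/44, 7/22, 21/44, 25/44, 31/44, 35/44, 1]
j=0 picked index 1: u0 ∈ [0, 3/22)
j=1 picked index 2: u0 ∈ [5/198, 73/396)
j=2 picked index 2: u0 ∈ [-17/198, 29/396)
j=3 picked index 4: u0 ∈ [-1/66, 19/132)
j=4 picked index 5: u0 ∈ [13/396, 49/396)
j=5 picked index 6: u0 ∈ [5/396, 59/396)
j=6 picked index 6: u0 ∈ [-13/132, 5/132)
j=7 picked index 8: u0 ∈ [7/396, 2/9)
j=8 picked index 8: u0 ∈ [-37/396, 1/9)
intersection: [13/396, 5/132)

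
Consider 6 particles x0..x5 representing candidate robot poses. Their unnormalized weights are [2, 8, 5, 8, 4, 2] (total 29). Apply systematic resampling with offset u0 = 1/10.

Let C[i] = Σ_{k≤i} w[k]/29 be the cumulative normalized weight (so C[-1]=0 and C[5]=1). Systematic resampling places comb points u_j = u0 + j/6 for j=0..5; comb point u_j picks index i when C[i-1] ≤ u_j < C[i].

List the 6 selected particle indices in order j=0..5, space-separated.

1 1 2 3 3 5

C = [2/29, 10/29, 15/29, 23/29, 27/29, 1]
j=0: u_0=1/10 ∈ [2/29, 10/29) → index 1
j=1: u_1=4/15 ∈ [2/29, 10/29) → index 1
j=2: u_2=13/30 ∈ [10/29, 15/29) → index 2
j=3: u_3=3/5 ∈ [15/29, 23/29) → index 3
j=4: u_4=23/30 ∈ [15/29, 23/29) → index 3
j=5: u_5=14/15 ∈ [27/29, 1) → index 5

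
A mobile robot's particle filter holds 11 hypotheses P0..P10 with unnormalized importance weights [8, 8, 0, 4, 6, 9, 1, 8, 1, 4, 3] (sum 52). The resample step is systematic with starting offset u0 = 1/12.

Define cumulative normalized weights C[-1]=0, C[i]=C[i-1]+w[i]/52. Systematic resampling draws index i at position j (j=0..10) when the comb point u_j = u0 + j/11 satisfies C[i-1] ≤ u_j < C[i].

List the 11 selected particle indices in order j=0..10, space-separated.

C = [2/13, 4/13, 4/13, 5/13, 1/2, 35/52, 9/13, 11/13, 45/52, 49/52, 1]
j=0: u_0=1/12 ∈ [0, 2/13) → index 0
j=1: u_1=23/132 ∈ [2/13, 4/13) → index 1
j=2: u_2=35/132 ∈ [2/13, 4/13) → index 1
j=3: u_3=47/132 ∈ [4/13, 5/13) → index 3
j=4: u_4=59/132 ∈ [5/13, 1/2) → index 4
j=5: u_5=71/132 ∈ [1/2, 35/52) → index 5
j=6: u_6=83/132 ∈ [1/2, 35/52) → index 5
j=7: u_7=95/132 ∈ [9/13, 11/13) → index 7
j=8: u_8=107/132 ∈ [9/13, 11/13) → index 7
j=9: u_9=119/132 ∈ [45/52, 49/52) → index 9
j=10: u_10=131/132 ∈ [49/52, 1) → index 10

0 1 1 3 4 5 5 7 7 9 10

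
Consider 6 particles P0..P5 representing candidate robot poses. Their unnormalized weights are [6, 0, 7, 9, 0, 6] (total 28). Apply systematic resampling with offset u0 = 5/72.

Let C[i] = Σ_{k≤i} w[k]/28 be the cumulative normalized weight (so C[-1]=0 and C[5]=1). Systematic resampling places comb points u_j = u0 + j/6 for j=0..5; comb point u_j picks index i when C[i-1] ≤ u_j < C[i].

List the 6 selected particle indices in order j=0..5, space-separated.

C = [3/14, 3/14, 13/28, 11/14, 11/14, 1]
j=0: u_0=5/72 ∈ [0, 3/14) → index 0
j=1: u_1=17/72 ∈ [3/14, 13/28) → index 2
j=2: u_2=29/72 ∈ [3/14, 13/28) → index 2
j=3: u_3=41/72 ∈ [13/28, 11/14) → index 3
j=4: u_4=53/72 ∈ [13/28, 11/14) → index 3
j=5: u_5=65/72 ∈ [11/14, 1) → index 5

0 2 2 3 3 5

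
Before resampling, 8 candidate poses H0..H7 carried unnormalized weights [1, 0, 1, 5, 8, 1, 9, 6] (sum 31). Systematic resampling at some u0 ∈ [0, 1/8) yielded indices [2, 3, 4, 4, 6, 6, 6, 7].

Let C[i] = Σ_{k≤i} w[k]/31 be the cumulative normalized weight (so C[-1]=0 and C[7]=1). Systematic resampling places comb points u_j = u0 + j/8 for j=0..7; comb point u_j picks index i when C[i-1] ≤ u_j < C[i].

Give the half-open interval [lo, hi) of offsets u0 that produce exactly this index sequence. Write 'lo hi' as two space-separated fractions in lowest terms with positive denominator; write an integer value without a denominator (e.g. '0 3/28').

1/31 7/124

C = [1/31, 1/31, 2/31, 7/31, 15/31, 16/31, 25/31, 1]
j=0 picked index 2: u0 ∈ [1/31, 2/31)
j=1 picked index 3: u0 ∈ [-15/248, 25/248)
j=2 picked index 4: u0 ∈ [-3/124, 29/124)
j=3 picked index 4: u0 ∈ [-37/248, 27/248)
j=4 picked index 6: u0 ∈ [1/62, 19/62)
j=5 picked index 6: u0 ∈ [-27/248, 45/248)
j=6 picked index 6: u0 ∈ [-29/124, 7/124)
j=7 picked index 7: u0 ∈ [-17/248, 1/8)
intersection: [1/31, 7/124)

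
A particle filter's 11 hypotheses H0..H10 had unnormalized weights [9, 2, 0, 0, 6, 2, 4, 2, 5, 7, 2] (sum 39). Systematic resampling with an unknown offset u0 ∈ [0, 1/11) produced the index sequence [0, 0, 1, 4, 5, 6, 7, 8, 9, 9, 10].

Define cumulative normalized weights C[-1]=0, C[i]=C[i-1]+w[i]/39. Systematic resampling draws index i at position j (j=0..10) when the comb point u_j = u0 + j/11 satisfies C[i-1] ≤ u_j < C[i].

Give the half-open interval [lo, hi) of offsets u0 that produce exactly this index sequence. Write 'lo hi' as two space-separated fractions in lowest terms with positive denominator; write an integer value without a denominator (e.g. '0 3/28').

31/429 1/11

C = [3/13, 11/39, 11/39, 11/39, 17/39, 19/39, 23/39, 25/39, 10/13, 37/39, 1]
j=0 picked index 0: u0 ∈ [0, 3/13)
j=1 picked index 0: u0 ∈ [-1/11, 20/143)
j=2 picked index 1: u0 ∈ [7/143, 43/429)
j=3 picked index 4: u0 ∈ [4/429, 70/429)
j=4 picked index 5: u0 ∈ [31/429, 53/429)
j=5 picked index 6: u0 ∈ [14/429, 58/429)
j=6 picked index 7: u0 ∈ [19/429, 41/429)
j=7 picked index 8: u0 ∈ [2/429, 19/143)
j=8 picked index 9: u0 ∈ [6/143, 95/429)
j=9 picked index 9: u0 ∈ [-7/143, 56/429)
j=10 picked index 10: u0 ∈ [17/429, 1/11)
intersection: [31/429, 1/11)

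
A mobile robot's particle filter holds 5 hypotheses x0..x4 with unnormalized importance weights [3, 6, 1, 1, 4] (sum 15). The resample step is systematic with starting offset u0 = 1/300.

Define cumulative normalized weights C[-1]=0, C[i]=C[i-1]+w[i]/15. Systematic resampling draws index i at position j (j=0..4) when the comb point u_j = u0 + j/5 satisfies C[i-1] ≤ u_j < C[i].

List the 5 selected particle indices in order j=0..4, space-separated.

C = [1/5, 3/5, 2/3, 11/15, 1]
j=0: u_0=1/300 ∈ [0, 1/5) → index 0
j=1: u_1=61/300 ∈ [1/5, 3/5) → index 1
j=2: u_2=121/300 ∈ [1/5, 3/5) → index 1
j=3: u_3=181/300 ∈ [3/5, 2/3) → index 2
j=4: u_4=241/300 ∈ [11/15, 1) → index 4

0 1 1 2 4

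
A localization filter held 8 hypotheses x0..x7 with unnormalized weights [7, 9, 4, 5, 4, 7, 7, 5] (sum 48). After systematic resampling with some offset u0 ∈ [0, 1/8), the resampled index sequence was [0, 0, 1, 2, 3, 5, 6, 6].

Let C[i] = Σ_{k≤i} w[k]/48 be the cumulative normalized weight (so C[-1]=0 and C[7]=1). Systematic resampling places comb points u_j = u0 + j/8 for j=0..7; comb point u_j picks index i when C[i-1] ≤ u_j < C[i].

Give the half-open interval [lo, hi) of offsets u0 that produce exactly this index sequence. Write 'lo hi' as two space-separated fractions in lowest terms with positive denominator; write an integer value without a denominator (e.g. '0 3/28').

C = [7/48, 1/3, 5/12, 25/48, 29/48, 3/4, 43/48, 1]
j=0 picked index 0: u0 ∈ [0, 7/48)
j=1 picked index 0: u0 ∈ [-1/8, 1/48)
j=2 picked index 1: u0 ∈ [-5/48, 1/12)
j=3 picked index 2: u0 ∈ [-1/24, 1/24)
j=4 picked index 3: u0 ∈ [-1/12, 1/48)
j=5 picked index 5: u0 ∈ [-1/48, 1/8)
j=6 picked index 6: u0 ∈ [0, 7/48)
j=7 picked index 6: u0 ∈ [-1/8, 1/48)
intersection: [0, 1/48)

0 1/48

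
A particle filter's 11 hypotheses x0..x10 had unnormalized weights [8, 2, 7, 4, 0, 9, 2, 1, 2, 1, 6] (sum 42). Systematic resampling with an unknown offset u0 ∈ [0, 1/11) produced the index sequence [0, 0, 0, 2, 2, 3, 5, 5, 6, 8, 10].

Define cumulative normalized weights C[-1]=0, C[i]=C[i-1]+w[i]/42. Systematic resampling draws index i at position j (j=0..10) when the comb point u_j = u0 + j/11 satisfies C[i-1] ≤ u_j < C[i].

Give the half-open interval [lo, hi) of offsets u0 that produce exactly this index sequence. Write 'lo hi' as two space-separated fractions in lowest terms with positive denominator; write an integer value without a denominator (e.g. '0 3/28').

C = [4/21, 5/21, 17/42, 1/2, 1/2, 5/7, 16/21, 11/14, 5/6, 6/7, 1]
j=0 picked index 0: u0 ∈ [0, 4/21)
j=1 picked index 0: u0 ∈ [-1/11, 23/231)
j=2 picked index 0: u0 ∈ [-2/11, 2/231)
j=3 picked index 2: u0 ∈ [-8/231, 61/462)
j=4 picked index 2: u0 ∈ [-29/231, 19/462)
j=5 picked index 3: u0 ∈ [-23/462, 1/22)
j=6 picked index 5: u0 ∈ [-1/22, 13/77)
j=7 picked index 5: u0 ∈ [-3/22, 6/77)
j=8 picked index 6: u0 ∈ [-1/77, 8/231)
j=9 picked index 8: u0 ∈ [-5/154, 1/66)
j=10 picked index 10: u0 ∈ [-4/77, 1/11)
intersection: [0, 2/231)

0 2/231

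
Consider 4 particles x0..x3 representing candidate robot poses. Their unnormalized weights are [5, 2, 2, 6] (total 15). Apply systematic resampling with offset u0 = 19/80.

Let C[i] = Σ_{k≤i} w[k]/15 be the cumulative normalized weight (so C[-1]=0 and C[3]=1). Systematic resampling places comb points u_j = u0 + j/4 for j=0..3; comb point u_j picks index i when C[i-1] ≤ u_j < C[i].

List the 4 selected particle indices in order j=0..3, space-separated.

C = [1/3, 7/15, 3/5, 1]
j=0: u_0=19/80 ∈ [0, 1/3) → index 0
j=1: u_1=39/80 ∈ [7/15, 3/5) → index 2
j=2: u_2=59/80 ∈ [3/5, 1) → index 3
j=3: u_3=79/80 ∈ [3/5, 1) → index 3

0 2 3 3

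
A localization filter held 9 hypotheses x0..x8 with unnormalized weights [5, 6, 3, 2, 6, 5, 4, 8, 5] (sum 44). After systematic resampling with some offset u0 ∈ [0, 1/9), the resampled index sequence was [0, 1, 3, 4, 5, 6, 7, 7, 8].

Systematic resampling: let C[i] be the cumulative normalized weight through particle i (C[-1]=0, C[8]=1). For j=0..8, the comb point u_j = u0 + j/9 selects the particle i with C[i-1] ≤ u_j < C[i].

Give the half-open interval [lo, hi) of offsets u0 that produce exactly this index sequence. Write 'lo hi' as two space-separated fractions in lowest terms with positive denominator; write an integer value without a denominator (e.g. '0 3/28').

19/198 43/396

C = [5/44, 1/4, 7/22, 4/11, 1/2, 27/44, 31/44, 39/44, 1]
j=0 picked index 0: u0 ∈ [0, 5/44)
j=1 picked index 1: u0 ∈ [1/396, 5/36)
j=2 picked index 3: u0 ∈ [19/198, 14/99)
j=3 picked index 4: u0 ∈ [1/33, 1/6)
j=4 picked index 5: u0 ∈ [1/18, 67/396)
j=5 picked index 6: u0 ∈ [23/396, 59/396)
j=6 picked index 7: u0 ∈ [5/132, 29/132)
j=7 picked index 7: u0 ∈ [-29/396, 43/396)
j=8 picked index 8: u0 ∈ [-1/396, 1/9)
intersection: [19/198, 43/396)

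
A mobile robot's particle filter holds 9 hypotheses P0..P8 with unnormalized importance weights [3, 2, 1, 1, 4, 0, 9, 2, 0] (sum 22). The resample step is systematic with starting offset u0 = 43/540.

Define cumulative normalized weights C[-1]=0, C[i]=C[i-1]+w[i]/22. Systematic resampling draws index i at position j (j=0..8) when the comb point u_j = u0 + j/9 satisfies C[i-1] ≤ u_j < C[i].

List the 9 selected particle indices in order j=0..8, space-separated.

C = [3/22, 5/22, 3/11, 7/22, 1/2, 1/2, 10/11, 1, 1]
j=0: u_0=43/540 ∈ [0, 3/22) → index 0
j=1: u_1=103/540 ∈ [3/22, 5/22) → index 1
j=2: u_2=163/540 ∈ [3/11, 7/22) → index 3
j=3: u_3=223/540 ∈ [7/22, 1/2) → index 4
j=4: u_4=283/540 ∈ [1/2, 10/11) → index 6
j=5: u_5=343/540 ∈ [1/2, 10/11) → index 6
j=6: u_6=403/540 ∈ [1/2, 10/11) → index 6
j=7: u_7=463/540 ∈ [1/2, 10/11) → index 6
j=8: u_8=523/540 ∈ [10/11, 1) → index 7

0 1 3 4 6 6 6 6 7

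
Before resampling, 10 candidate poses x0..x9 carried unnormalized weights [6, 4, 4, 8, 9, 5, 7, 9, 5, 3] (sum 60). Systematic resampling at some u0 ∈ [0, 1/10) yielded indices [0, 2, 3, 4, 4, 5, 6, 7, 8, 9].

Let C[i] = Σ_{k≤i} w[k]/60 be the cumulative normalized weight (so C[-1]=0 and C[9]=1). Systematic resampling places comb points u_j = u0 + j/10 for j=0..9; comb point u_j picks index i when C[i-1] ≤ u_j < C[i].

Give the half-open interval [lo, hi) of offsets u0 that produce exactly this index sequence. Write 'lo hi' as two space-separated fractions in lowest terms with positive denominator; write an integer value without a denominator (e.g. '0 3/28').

C = [1/10, 1/6, 7/30, 11/30, 31/60, 3/5, 43/60, 13/15, 19/20, 1]
j=0 picked index 0: u0 ∈ [0, 1/10)
j=1 picked index 2: u0 ∈ [1/15, 2/15)
j=2 picked index 3: u0 ∈ [1/30, 1/6)
j=3 picked index 4: u0 ∈ [1/15, 13/60)
j=4 picked index 4: u0 ∈ [-1/30, 7/60)
j=5 picked index 5: u0 ∈ [1/60, 1/10)
j=6 picked index 6: u0 ∈ [0, 7/60)
j=7 picked index 7: u0 ∈ [1/60, 1/6)
j=8 picked index 8: u0 ∈ [1/15, 3/20)
j=9 picked index 9: u0 ∈ [1/20, 1/10)
intersection: [1/15, 1/10)

1/15 1/10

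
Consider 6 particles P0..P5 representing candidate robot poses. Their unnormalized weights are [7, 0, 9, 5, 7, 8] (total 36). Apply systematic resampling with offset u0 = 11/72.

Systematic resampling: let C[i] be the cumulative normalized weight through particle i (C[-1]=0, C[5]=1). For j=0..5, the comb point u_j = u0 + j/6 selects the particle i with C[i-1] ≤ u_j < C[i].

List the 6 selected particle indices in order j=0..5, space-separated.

C = [7/36, 7/36, 4/9, 7/12, 7/9, 1]
j=0: u_0=11/72 ∈ [0, 7/36) → index 0
j=1: u_1=23/72 ∈ [7/36, 4/9) → index 2
j=2: u_2=35/72 ∈ [4/9, 7/12) → index 3
j=3: u_3=47/72 ∈ [7/12, 7/9) → index 4
j=4: u_4=59/72 ∈ [7/9, 1) → index 5
j=5: u_5=71/72 ∈ [7/9, 1) → index 5

0 2 3 4 5 5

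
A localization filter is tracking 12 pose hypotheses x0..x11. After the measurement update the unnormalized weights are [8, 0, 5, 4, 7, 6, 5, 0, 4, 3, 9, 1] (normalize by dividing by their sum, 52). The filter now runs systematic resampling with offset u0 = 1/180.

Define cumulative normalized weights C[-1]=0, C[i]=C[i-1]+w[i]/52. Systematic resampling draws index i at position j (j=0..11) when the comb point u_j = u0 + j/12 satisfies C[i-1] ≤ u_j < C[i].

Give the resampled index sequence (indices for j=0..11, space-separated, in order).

0 0 2 3 4 4 5 6 6 9 10 10

C = [2/13, 2/13, 1/4, 17/52, 6/13, 15/26, 35/52, 35/52, 3/4, 21/26, 51/52, 1]
j=0: u_0=1/180 ∈ [0, 2/13) → index 0
j=1: u_1=4/45 ∈ [0, 2/13) → index 0
j=2: u_2=31/180 ∈ [2/13, 1/4) → index 2
j=3: u_3=23/90 ∈ [1/4, 17/52) → index 3
j=4: u_4=61/180 ∈ [17/52, 6/13) → index 4
j=5: u_5=19/45 ∈ [17/52, 6/13) → index 4
j=6: u_6=91/180 ∈ [6/13, 15/26) → index 5
j=7: u_7=53/90 ∈ [15/26, 35/52) → index 6
j=8: u_8=121/180 ∈ [15/26, 35/52) → index 6
j=9: u_9=34/45 ∈ [3/4, 21/26) → index 9
j=10: u_10=151/180 ∈ [21/26, 51/52) → index 10
j=11: u_11=83/90 ∈ [21/26, 51/52) → index 10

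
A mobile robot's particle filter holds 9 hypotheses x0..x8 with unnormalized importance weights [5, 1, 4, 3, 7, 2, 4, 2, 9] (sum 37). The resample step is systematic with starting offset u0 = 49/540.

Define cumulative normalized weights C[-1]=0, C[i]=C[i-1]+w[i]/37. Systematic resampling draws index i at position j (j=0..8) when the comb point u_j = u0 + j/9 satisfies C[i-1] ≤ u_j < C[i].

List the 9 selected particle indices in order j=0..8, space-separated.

C = [5/37, 6/37, 10/37, 13/37, 20/37, 22/37, 26/37, 28/37, 1]
j=0: u_0=49/540 ∈ [0, 5/37) → index 0
j=1: u_1=109/540 ∈ [6/37, 10/37) → index 2
j=2: u_2=169/540 ∈ [10/37, 13/37) → index 3
j=3: u_3=229/540 ∈ [13/37, 20/37) → index 4
j=4: u_4=289/540 ∈ [13/37, 20/37) → index 4
j=5: u_5=349/540 ∈ [22/37, 26/37) → index 6
j=6: u_6=409/540 ∈ [28/37, 1) → index 8
j=7: u_7=469/540 ∈ [28/37, 1) → index 8
j=8: u_8=529/540 ∈ [28/37, 1) → index 8

0 2 3 4 4 6 8 8 8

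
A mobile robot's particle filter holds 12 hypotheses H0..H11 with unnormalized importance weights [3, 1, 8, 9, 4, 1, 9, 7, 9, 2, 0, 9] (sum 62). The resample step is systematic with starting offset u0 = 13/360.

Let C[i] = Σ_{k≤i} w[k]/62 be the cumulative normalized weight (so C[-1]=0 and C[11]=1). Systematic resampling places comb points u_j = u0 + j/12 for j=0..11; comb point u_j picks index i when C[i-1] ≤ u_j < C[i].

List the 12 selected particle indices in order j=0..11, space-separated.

0 2 3 3 4 6 6 7 8 8 11 11

C = [3/62, 2/31, 6/31, 21/62, 25/62, 13/31, 35/62, 21/31, 51/62, 53/62, 53/62, 1]
j=0: u_0=13/360 ∈ [0, 3/62) → index 0
j=1: u_1=43/360 ∈ [2/31, 6/31) → index 2
j=2: u_2=73/360 ∈ [6/31, 21/62) → index 3
j=3: u_3=103/360 ∈ [6/31, 21/62) → index 3
j=4: u_4=133/360 ∈ [21/62, 25/62) → index 4
j=5: u_5=163/360 ∈ [13/31, 35/62) → index 6
j=6: u_6=193/360 ∈ [13/31, 35/62) → index 6
j=7: u_7=223/360 ∈ [35/62, 21/31) → index 7
j=8: u_8=253/360 ∈ [21/31, 51/62) → index 8
j=9: u_9=283/360 ∈ [21/31, 51/62) → index 8
j=10: u_10=313/360 ∈ [53/62, 1) → index 11
j=11: u_11=343/360 ∈ [53/62, 1) → index 11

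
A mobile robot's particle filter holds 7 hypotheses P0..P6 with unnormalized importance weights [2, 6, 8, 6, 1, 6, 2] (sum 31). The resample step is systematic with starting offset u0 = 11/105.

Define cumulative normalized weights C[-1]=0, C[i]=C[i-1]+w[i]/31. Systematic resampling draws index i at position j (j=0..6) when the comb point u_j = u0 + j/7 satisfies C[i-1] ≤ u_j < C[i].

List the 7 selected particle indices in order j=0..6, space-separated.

1 1 2 3 3 5 6

C = [2/31, 8/31, 16/31, 22/31, 23/31, 29/31, 1]
j=0: u_0=11/105 ∈ [2/31, 8/31) → index 1
j=1: u_1=26/105 ∈ [2/31, 8/31) → index 1
j=2: u_2=41/105 ∈ [8/31, 16/31) → index 2
j=3: u_3=8/15 ∈ [16/31, 22/31) → index 3
j=4: u_4=71/105 ∈ [16/31, 22/31) → index 3
j=5: u_5=86/105 ∈ [23/31, 29/31) → index 5
j=6: u_6=101/105 ∈ [29/31, 1) → index 6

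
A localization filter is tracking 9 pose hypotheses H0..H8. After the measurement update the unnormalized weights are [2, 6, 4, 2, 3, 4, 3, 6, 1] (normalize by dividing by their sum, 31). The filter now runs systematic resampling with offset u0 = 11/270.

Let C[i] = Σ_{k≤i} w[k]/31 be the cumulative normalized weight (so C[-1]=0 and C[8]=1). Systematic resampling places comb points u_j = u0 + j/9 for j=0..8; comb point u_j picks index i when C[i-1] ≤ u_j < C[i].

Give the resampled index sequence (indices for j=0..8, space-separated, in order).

0 1 2 2 4 5 6 7 7

C = [2/31, 8/31, 12/31, 14/31, 17/31, 21/31, 24/31, 30/31, 1]
j=0: u_0=11/270 ∈ [0, 2/31) → index 0
j=1: u_1=41/270 ∈ [2/31, 8/31) → index 1
j=2: u_2=71/270 ∈ [8/31, 12/31) → index 2
j=3: u_3=101/270 ∈ [8/31, 12/31) → index 2
j=4: u_4=131/270 ∈ [14/31, 17/31) → index 4
j=5: u_5=161/270 ∈ [17/31, 21/31) → index 5
j=6: u_6=191/270 ∈ [21/31, 24/31) → index 6
j=7: u_7=221/270 ∈ [24/31, 30/31) → index 7
j=8: u_8=251/270 ∈ [24/31, 30/31) → index 7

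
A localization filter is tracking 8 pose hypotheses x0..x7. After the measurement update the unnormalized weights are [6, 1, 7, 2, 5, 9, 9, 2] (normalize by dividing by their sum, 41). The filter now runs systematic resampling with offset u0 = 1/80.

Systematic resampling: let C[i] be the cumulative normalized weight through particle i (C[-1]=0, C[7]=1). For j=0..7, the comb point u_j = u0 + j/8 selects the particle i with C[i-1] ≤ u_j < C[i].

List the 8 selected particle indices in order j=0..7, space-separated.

0 0 2 3 5 5 6 6

C = [6/41, 7/41, 14/41, 16/41, 21/41, 30/41, 39/41, 1]
j=0: u_0=1/80 ∈ [0, 6/41) → index 0
j=1: u_1=11/80 ∈ [0, 6/41) → index 0
j=2: u_2=21/80 ∈ [7/41, 14/41) → index 2
j=3: u_3=31/80 ∈ [14/41, 16/41) → index 3
j=4: u_4=41/80 ∈ [21/41, 30/41) → index 5
j=5: u_5=51/80 ∈ [21/41, 30/41) → index 5
j=6: u_6=61/80 ∈ [30/41, 39/41) → index 6
j=7: u_7=71/80 ∈ [30/41, 39/41) → index 6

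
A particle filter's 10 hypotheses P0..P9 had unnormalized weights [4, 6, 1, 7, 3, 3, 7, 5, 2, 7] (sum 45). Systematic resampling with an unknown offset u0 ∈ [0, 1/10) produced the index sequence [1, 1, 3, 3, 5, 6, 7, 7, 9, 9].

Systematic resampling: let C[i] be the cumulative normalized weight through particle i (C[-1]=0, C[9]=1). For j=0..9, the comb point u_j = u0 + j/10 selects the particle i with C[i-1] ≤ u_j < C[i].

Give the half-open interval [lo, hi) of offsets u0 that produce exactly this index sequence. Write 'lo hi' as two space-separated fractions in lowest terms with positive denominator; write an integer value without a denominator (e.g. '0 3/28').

4/45 1/10

C = [4/45, 2/9, 11/45, 2/5, 7/15, 8/15, 31/45, 4/5, 38/45, 1]
j=0 picked index 1: u0 ∈ [4/45, 2/9)
j=1 picked index 1: u0 ∈ [-1/90, 11/90)
j=2 picked index 3: u0 ∈ [2/45, 1/5)
j=3 picked index 3: u0 ∈ [-1/18, 1/10)
j=4 picked index 5: u0 ∈ [1/15, 2/15)
j=5 picked index 6: u0 ∈ [1/30, 17/90)
j=6 picked index 7: u0 ∈ [4/45, 1/5)
j=7 picked index 7: u0 ∈ [-1/90, 1/10)
j=8 picked index 9: u0 ∈ [2/45, 1/5)
j=9 picked index 9: u0 ∈ [-1/18, 1/10)
intersection: [4/45, 1/10)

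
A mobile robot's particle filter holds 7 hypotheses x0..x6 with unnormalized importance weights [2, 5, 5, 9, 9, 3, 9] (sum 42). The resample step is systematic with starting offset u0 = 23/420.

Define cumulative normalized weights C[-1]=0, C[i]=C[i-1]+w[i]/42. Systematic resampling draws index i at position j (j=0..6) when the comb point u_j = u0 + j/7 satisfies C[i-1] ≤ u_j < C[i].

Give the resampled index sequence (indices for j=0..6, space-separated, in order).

1 2 3 3 4 5 6

C = [1/21, 1/6, 2/7, 1/2, 5/7, 11/14, 1]
j=0: u_0=23/420 ∈ [1/21, 1/6) → index 1
j=1: u_1=83/420 ∈ [1/6, 2/7) → index 2
j=2: u_2=143/420 ∈ [2/7, 1/2) → index 3
j=3: u_3=29/60 ∈ [2/7, 1/2) → index 3
j=4: u_4=263/420 ∈ [1/2, 5/7) → index 4
j=5: u_5=323/420 ∈ [5/7, 11/14) → index 5
j=6: u_6=383/420 ∈ [11/14, 1) → index 6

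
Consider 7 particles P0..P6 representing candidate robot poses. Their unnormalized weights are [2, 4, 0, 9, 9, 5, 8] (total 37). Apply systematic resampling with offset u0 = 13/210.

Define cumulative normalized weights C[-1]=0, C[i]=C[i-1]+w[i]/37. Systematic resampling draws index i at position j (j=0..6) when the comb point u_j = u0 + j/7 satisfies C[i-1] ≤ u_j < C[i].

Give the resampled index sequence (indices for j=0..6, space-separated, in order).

C = [2/37, 6/37, 6/37, 15/37, 24/37, 29/37, 1]
j=0: u_0=13/210 ∈ [2/37, 6/37) → index 1
j=1: u_1=43/210 ∈ [6/37, 15/37) → index 3
j=2: u_2=73/210 ∈ [6/37, 15/37) → index 3
j=3: u_3=103/210 ∈ [15/37, 24/37) → index 4
j=4: u_4=19/30 ∈ [15/37, 24/37) → index 4
j=5: u_5=163/210 ∈ [24/37, 29/37) → index 5
j=6: u_6=193/210 ∈ [29/37, 1) → index 6

1 3 3 4 4 5 6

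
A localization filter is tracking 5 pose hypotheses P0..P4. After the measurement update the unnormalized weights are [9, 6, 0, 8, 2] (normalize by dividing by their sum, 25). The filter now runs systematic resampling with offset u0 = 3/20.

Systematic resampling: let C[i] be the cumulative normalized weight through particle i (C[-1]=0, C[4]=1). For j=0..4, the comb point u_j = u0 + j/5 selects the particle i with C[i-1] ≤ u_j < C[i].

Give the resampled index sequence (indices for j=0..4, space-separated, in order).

0 0 1 3 4

C = [9/25, 3/5, 3/5, 23/25, 1]
j=0: u_0=3/20 ∈ [0, 9/25) → index 0
j=1: u_1=7/20 ∈ [0, 9/25) → index 0
j=2: u_2=11/20 ∈ [9/25, 3/5) → index 1
j=3: u_3=3/4 ∈ [3/5, 23/25) → index 3
j=4: u_4=19/20 ∈ [23/25, 1) → index 4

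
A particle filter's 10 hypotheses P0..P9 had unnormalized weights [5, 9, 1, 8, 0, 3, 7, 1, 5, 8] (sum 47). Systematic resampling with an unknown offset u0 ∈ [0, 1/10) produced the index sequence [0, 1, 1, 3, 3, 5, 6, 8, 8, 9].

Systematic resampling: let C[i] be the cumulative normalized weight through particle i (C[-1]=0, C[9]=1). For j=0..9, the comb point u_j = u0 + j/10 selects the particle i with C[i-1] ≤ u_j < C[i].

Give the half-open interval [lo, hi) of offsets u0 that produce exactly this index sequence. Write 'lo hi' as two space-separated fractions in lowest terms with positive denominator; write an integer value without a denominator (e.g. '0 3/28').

11/470 7/235

C = [5/47, 14/47, 15/47, 23/47, 23/47, 26/47, 33/47, 34/47, 39/47, 1]
j=0 picked index 0: u0 ∈ [0, 5/47)
j=1 picked index 1: u0 ∈ [3/470, 93/470)
j=2 picked index 1: u0 ∈ [-22/235, 23/235)
j=3 picked index 3: u0 ∈ [9/470, 89/470)
j=4 picked index 3: u0 ∈ [-19/235, 21/235)
j=5 picked index 5: u0 ∈ [-1/94, 5/94)
j=6 picked index 6: u0 ∈ [-11/235, 24/235)
j=7 picked index 8: u0 ∈ [11/470, 61/470)
j=8 picked index 8: u0 ∈ [-18/235, 7/235)
j=9 picked index 9: u0 ∈ [-33/470, 1/10)
intersection: [11/470, 7/235)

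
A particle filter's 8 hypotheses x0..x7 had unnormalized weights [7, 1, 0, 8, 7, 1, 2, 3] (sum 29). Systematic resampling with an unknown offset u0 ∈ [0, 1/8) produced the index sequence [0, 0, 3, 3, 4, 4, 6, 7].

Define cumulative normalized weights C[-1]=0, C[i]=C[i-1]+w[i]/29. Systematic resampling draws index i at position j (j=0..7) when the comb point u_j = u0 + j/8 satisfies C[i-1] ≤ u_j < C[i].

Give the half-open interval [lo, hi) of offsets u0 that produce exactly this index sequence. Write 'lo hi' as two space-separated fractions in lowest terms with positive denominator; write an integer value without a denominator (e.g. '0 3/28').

9/116 27/232

C = [7/29, 8/29, 8/29, 16/29, 23/29, 24/29, 26/29, 1]
j=0 picked index 0: u0 ∈ [0, 7/29)
j=1 picked index 0: u0 ∈ [-1/8, 27/232)
j=2 picked index 3: u0 ∈ [3/116, 35/116)
j=3 picked index 3: u0 ∈ [-23/232, 41/232)
j=4 picked index 4: u0 ∈ [3/58, 17/58)
j=5 picked index 4: u0 ∈ [-17/232, 39/232)
j=6 picked index 6: u0 ∈ [9/116, 17/116)
j=7 picked index 7: u0 ∈ [5/232, 1/8)
intersection: [9/116, 27/232)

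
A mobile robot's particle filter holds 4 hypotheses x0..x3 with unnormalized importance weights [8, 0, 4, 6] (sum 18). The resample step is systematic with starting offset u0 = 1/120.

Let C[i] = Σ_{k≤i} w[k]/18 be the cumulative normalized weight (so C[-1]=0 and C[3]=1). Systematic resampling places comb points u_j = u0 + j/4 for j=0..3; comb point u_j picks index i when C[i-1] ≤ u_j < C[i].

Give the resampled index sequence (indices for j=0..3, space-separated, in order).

0 0 2 3

C = [4/9, 4/9, 2/3, 1]
j=0: u_0=1/120 ∈ [0, 4/9) → index 0
j=1: u_1=31/120 ∈ [0, 4/9) → index 0
j=2: u_2=61/120 ∈ [4/9, 2/3) → index 2
j=3: u_3=91/120 ∈ [2/3, 1) → index 3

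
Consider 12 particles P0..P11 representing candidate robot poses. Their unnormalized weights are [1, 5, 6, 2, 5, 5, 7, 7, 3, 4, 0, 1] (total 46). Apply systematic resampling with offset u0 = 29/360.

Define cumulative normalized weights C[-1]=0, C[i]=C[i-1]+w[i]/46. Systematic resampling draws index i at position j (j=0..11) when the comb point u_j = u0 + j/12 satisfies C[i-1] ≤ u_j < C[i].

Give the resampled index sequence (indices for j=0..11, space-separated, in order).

1 2 2 4 5 5 6 6 7 8 9 11

C = [1/46, 3/23, 6/23, 7/23, 19/46, 12/23, 31/46, 19/23, 41/46, 45/46, 45/46, 1]
j=0: u_0=29/360 ∈ [1/46, 3/23) → index 1
j=1: u_1=59/360 ∈ [3/23, 6/23) → index 2
j=2: u_2=89/360 ∈ [3/23, 6/23) → index 2
j=3: u_3=119/360 ∈ [7/23, 19/46) → index 4
j=4: u_4=149/360 ∈ [19/46, 12/23) → index 5
j=5: u_5=179/360 ∈ [19/46, 12/23) → index 5
j=6: u_6=209/360 ∈ [12/23, 31/46) → index 6
j=7: u_7=239/360 ∈ [12/23, 31/46) → index 6
j=8: u_8=269/360 ∈ [31/46, 19/23) → index 7
j=9: u_9=299/360 ∈ [19/23, 41/46) → index 8
j=10: u_10=329/360 ∈ [41/46, 45/46) → index 9
j=11: u_11=359/360 ∈ [45/46, 1) → index 11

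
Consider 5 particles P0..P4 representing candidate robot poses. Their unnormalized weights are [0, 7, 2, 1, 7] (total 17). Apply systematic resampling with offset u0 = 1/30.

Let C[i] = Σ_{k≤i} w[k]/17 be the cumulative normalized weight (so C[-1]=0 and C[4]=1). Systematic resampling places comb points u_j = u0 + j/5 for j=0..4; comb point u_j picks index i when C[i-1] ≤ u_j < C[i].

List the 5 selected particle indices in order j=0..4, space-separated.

C = [0, 7/17, 9/17, 10/17, 1]
j=0: u_0=1/30 ∈ [0, 7/17) → index 1
j=1: u_1=7/30 ∈ [0, 7/17) → index 1
j=2: u_2=13/30 ∈ [7/17, 9/17) → index 2
j=3: u_3=19/30 ∈ [10/17, 1) → index 4
j=4: u_4=5/6 ∈ [10/17, 1) → index 4

1 1 2 4 4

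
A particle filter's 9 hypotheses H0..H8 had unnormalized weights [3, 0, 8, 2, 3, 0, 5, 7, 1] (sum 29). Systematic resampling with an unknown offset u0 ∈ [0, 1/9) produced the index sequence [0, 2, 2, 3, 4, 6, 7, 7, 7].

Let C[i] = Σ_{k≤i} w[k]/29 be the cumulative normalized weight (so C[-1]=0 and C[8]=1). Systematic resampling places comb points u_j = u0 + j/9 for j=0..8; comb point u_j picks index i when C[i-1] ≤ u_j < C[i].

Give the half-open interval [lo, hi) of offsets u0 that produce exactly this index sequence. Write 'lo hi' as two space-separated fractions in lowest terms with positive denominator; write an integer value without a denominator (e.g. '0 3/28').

5/87 20/261

C = [3/29, 3/29, 11/29, 13/29, 16/29, 16/29, 21/29, 28/29, 1]
j=0 picked index 0: u0 ∈ [0, 3/29)
j=1 picked index 2: u0 ∈ [-2/261, 70/261)
j=2 picked index 2: u0 ∈ [-31/261, 41/261)
j=3 picked index 3: u0 ∈ [4/87, 10/87)
j=4 picked index 4: u0 ∈ [1/261, 28/261)
j=5 picked index 6: u0 ∈ [-1/261, 44/261)
j=6 picked index 7: u0 ∈ [5/87, 26/87)
j=7 picked index 7: u0 ∈ [-14/261, 49/261)
j=8 picked index 7: u0 ∈ [-43/261, 20/261)
intersection: [5/87, 20/261)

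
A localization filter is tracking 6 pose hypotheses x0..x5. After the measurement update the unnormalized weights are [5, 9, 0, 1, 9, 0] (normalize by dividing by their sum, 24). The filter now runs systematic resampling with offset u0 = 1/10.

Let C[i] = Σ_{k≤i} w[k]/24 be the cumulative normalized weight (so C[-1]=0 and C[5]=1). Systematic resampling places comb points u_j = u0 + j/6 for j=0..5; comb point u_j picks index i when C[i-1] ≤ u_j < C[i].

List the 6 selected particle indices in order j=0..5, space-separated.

0 1 1 3 4 4

C = [5/24, 7/12, 7/12, 5/8, 1, 1]
j=0: u_0=1/10 ∈ [0, 5/24) → index 0
j=1: u_1=4/15 ∈ [5/24, 7/12) → index 1
j=2: u_2=13/30 ∈ [5/24, 7/12) → index 1
j=3: u_3=3/5 ∈ [7/12, 5/8) → index 3
j=4: u_4=23/30 ∈ [5/8, 1) → index 4
j=5: u_5=14/15 ∈ [5/8, 1) → index 4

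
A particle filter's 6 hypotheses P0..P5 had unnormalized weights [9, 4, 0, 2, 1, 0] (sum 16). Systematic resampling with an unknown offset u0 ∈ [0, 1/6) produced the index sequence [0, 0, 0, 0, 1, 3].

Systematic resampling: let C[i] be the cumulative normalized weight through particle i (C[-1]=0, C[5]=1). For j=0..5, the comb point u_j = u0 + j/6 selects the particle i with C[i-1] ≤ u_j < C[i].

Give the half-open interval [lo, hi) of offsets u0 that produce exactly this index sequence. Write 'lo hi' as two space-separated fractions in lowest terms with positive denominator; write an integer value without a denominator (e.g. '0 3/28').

C = [9/16, 13/16, 13/16, 15/16, 1, 1]
j=0 picked index 0: u0 ∈ [0, 9/16)
j=1 picked index 0: u0 ∈ [-1/6, 19/48)
j=2 picked index 0: u0 ∈ [-1/3, 11/48)
j=3 picked index 0: u0 ∈ [-1/2, 1/16)
j=4 picked index 1: u0 ∈ [-5/48, 7/48)
j=5 picked index 3: u0 ∈ [-1/48, 5/48)
intersection: [0, 1/16)

0 1/16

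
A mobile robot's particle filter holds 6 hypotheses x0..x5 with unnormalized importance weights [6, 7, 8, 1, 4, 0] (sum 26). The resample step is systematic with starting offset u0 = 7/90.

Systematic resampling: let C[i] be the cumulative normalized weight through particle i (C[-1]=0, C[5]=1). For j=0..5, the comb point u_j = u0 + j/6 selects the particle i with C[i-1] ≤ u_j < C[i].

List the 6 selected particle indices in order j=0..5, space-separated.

0 1 1 2 2 4

C = [3/13, 1/2, 21/26, 11/13, 1, 1]
j=0: u_0=7/90 ∈ [0, 3/13) → index 0
j=1: u_1=11/45 ∈ [3/13, 1/2) → index 1
j=2: u_2=37/90 ∈ [3/13, 1/2) → index 1
j=3: u_3=26/45 ∈ [1/2, 21/26) → index 2
j=4: u_4=67/90 ∈ [1/2, 21/26) → index 2
j=5: u_5=41/45 ∈ [11/13, 1) → index 4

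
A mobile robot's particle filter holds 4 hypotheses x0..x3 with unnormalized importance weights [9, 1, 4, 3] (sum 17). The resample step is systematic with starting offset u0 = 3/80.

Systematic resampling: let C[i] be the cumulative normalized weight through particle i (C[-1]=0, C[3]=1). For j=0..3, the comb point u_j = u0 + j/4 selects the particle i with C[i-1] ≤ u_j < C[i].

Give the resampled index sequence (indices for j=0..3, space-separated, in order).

0 0 1 2

C = [9/17, 10/17, 14/17, 1]
j=0: u_0=3/80 ∈ [0, 9/17) → index 0
j=1: u_1=23/80 ∈ [0, 9/17) → index 0
j=2: u_2=43/80 ∈ [9/17, 10/17) → index 1
j=3: u_3=63/80 ∈ [10/17, 14/17) → index 2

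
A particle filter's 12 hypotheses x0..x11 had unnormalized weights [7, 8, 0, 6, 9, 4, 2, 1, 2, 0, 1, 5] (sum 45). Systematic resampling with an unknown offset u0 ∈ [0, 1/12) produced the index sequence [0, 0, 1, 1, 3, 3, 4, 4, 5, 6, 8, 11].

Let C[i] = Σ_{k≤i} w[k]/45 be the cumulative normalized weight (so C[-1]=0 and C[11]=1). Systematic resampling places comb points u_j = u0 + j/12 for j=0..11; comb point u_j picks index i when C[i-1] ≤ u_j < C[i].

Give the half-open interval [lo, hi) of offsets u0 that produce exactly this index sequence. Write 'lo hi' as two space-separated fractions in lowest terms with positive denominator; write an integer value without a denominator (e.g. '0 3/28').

C = [7/45, 1/3, 1/3, 7/15, 2/3, 34/45, 4/5, 37/45, 13/15, 13/15, 8/9, 1]
j=0 picked index 0: u0 ∈ [0, 7/45)
j=1 picked index 0: u0 ∈ [-1/12, 13/180)
j=2 picked index 1: u0 ∈ [-1/90, 1/6)
j=3 picked index 1: u0 ∈ [-17/180, 1/12)
j=4 picked index 3: u0 ∈ [0, 2/15)
j=5 picked index 3: u0 ∈ [-1/12, 1/20)
j=6 picked index 4: u0 ∈ [-1/30, 1/6)
j=7 picked index 4: u0 ∈ [-7/60, 1/12)
j=8 picked index 5: u0 ∈ [0, 4/45)
j=9 picked index 6: u0 ∈ [1/180, 1/20)
j=10 picked index 8: u0 ∈ [-1/90, 1/30)
j=11 picked index 11: u0 ∈ [-1/36, 1/12)
intersection: [1/180, 1/30)

1/180 1/30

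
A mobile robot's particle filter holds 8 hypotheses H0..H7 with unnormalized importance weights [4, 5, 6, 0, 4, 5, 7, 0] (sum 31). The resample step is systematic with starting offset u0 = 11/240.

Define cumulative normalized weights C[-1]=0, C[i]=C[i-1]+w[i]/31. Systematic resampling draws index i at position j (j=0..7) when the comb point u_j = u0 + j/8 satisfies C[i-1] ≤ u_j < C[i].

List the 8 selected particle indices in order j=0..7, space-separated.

C = [4/31, 9/31, 15/31, 15/31, 19/31, 24/31, 1, 1]
j=0: u_0=11/240 ∈ [0, 4/31) → index 0
j=1: u_1=41/240 ∈ [4/31, 9/31) → index 1
j=2: u_2=71/240 ∈ [9/31, 15/31) → index 2
j=3: u_3=101/240 ∈ [9/31, 15/31) → index 2
j=4: u_4=131/240 ∈ [15/31, 19/31) → index 4
j=5: u_5=161/240 ∈ [19/31, 24/31) → index 5
j=6: u_6=191/240 ∈ [24/31, 1) → index 6
j=7: u_7=221/240 ∈ [24/31, 1) → index 6

0 1 2 2 4 5 6 6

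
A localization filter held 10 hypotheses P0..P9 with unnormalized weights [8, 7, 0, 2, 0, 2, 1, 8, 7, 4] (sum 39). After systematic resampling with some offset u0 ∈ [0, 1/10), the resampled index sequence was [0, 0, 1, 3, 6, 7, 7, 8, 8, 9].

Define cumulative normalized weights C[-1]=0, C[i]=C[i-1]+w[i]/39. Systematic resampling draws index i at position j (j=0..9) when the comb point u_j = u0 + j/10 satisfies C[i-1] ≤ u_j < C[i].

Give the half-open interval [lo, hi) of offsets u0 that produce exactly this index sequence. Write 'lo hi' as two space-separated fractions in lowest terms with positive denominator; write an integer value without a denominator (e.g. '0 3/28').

C = [8/39, 5/13, 5/13, 17/39, 17/39, 19/39, 20/39, 28/39, 35/39, 1]
j=0 picked index 0: u0 ∈ [0, 8/39)
j=1 picked index 0: u0 ∈ [-1/10, 41/390)
j=2 picked index 1: u0 ∈ [1/195, 12/65)
j=3 picked index 3: u0 ∈ [11/130, 53/390)
j=4 picked index 6: u0 ∈ [17/195, 22/195)
j=5 picked index 7: u0 ∈ [1/78, 17/78)
j=6 picked index 7: u0 ∈ [-17/195, 23/195)
j=7 picked index 8: u0 ∈ [7/390, 77/390)
j=8 picked index 8: u0 ∈ [-16/195, 19/195)
j=9 picked index 9: u0 ∈ [-1/390, 1/10)
intersection: [17/195, 19/195)

17/195 19/195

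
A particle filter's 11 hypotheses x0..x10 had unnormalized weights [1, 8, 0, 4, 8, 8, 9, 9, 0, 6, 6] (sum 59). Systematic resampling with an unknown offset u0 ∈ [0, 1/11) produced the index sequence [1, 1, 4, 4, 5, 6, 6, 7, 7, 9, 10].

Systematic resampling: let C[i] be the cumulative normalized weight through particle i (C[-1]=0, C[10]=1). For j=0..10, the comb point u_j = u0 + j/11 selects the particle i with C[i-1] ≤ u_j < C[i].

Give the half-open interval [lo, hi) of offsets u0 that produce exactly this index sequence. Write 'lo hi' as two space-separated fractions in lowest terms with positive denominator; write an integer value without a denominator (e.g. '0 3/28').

C = [1/59, 9/59, 9/59, 13/59, 21/59, 29/59, 38/59, 47/59, 47/59, 53/59, 1]
j=0 picked index 1: u0 ∈ [1/59, 9/59)
j=1 picked index 1: u0 ∈ [-48/649, 40/649)
j=2 picked index 4: u0 ∈ [25/649, 113/649)
j=3 picked index 4: u0 ∈ [-34/649, 54/649)
j=4 picked index 5: u0 ∈ [-5/649, 83/649)
j=5 picked index 6: u0 ∈ [24/649, 123/649)
j=6 picked index 6: u0 ∈ [-35/649, 64/649)
j=7 picked index 7: u0 ∈ [5/649, 104/649)
j=8 picked index 7: u0 ∈ [-54/649, 45/649)
j=9 picked index 9: u0 ∈ [-14/649, 52/649)
j=10 picked index 10: u0 ∈ [-7/649, 1/11)
intersection: [25/649, 40/649)

25/649 40/649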